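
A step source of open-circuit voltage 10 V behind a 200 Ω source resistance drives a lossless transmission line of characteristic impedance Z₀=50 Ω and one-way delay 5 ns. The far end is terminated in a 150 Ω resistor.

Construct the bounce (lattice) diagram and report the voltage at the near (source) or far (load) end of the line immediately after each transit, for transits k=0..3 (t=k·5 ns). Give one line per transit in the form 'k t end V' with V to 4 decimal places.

Γ_L=0.500000, Γ_S=0.600000; launch V₁=10·50/250=2.000000
k=0 src: V=2.0000
k=1 load: inc=2.000000, refl=2.000000·0.500000=1.0000; V=0.000000+2.000000+1.000000=3.0000
k=2 src: inc=1.000000, refl=1.000000·0.600000=0.6000; V=2.000000+1.000000+0.600000=3.6000
k=3 load: inc=0.600000, refl=0.600000·0.500000=0.3000; V=3.000000+0.600000+0.300000=3.9000

0 0 source 2.0000
1 5 load 3.0000
2 10 source 3.6000
3 15 load 3.9000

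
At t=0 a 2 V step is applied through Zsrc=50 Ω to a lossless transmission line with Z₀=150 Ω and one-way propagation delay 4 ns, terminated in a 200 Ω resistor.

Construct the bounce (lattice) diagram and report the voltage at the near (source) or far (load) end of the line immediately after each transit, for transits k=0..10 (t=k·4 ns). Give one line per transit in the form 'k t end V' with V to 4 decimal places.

0 0 source 1.5000
1 4 load 1.7143
2 8 source 1.6071
3 12 load 1.5918
4 16 source 1.5995
5 20 load 1.6006
6 24 source 1.6000
7 28 load 1.6000
8 32 source 1.6000
9 36 load 1.6000
10 40 source 1.6000

Γ_L=0.142857, Γ_S=-0.500000; launch V₁=2·150/200=1.500000
k=0 src: V=1.5000
k=1 load: inc=1.500000, refl=1.500000·0.142857=0.2143; V=0.000000+1.500000+0.214286=1.7143
k=2 src: inc=0.214286, refl=0.214286·-0.500000=-0.1071; V=1.500000+0.214286+-0.107143=1.6071
k=3 load: inc=-0.107143, refl=-0.107143·0.142857=-0.0153; V=1.714286+-0.107143+-0.015306=1.5918
k=4 src: inc=-0.015306, refl=-0.015306·-0.500000=0.0077; V=1.607143+-0.015306+0.007653=1.5995
k=5 load: inc=0.007653, refl=0.007653·0.142857=0.0011; V=1.591837+0.007653+0.001093=1.6006
k=6 src: inc=0.001093, refl=0.001093·-0.500000=-0.0005; V=1.599490+0.001093+-0.000547=1.6000
k=7 load: inc=-0.000547, refl=-0.000547·0.142857=-0.0001; V=1.600583+-0.000547+-0.000078=1.6000
k=8 src: inc=-0.000078, refl=-0.000078·-0.500000=0.0000; V=1.600036+-0.000078+0.000039=1.6000
k=9 load: inc=0.000039, refl=0.000039·0.142857=0.0000; V=1.599958+0.000039+0.000006=1.6000
k=10 src: inc=0.000006, refl=0.000006·-0.500000=-0.0000; V=1.599997+0.000006+-0.000003=1.6000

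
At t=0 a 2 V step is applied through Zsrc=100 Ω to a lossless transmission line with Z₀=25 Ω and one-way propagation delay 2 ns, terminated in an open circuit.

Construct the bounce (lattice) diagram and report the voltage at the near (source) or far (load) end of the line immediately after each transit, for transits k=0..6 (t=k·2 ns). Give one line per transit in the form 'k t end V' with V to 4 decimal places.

0 0 source 0.4000
1 2 load 0.8000
2 4 source 1.0400
3 6 load 1.2800
4 8 source 1.4240
5 10 load 1.5680
6 12 source 1.6544

Γ_L=1.000000, Γ_S=0.600000; launch V₁=2·25/125=0.400000
k=0 src: V=0.4000
k=1 load: inc=0.400000, refl=0.400000·1.000000=0.4000; V=0.000000+0.400000+0.400000=0.8000
k=2 src: inc=0.400000, refl=0.400000·0.600000=0.2400; V=0.400000+0.400000+0.240000=1.0400
k=3 load: inc=0.240000, refl=0.240000·1.000000=0.2400; V=0.800000+0.240000+0.240000=1.2800
k=4 src: inc=0.240000, refl=0.240000·0.600000=0.1440; V=1.040000+0.240000+0.144000=1.4240
k=5 load: inc=0.144000, refl=0.144000·1.000000=0.1440; V=1.280000+0.144000+0.144000=1.5680
k=6 src: inc=0.144000, refl=0.144000·0.600000=0.0864; V=1.424000+0.144000+0.086400=1.6544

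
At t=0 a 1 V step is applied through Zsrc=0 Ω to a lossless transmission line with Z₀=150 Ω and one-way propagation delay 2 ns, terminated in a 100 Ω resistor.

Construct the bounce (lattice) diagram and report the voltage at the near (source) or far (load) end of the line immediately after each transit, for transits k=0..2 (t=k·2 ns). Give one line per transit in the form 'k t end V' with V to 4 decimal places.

0 0 source 1.0000
1 2 load 0.8000
2 4 source 1.0000

Γ_L=-0.200000, Γ_S=-1.000000; launch V₁=1·150/150=1.000000
k=0 src: V=1.0000
k=1 load: inc=1.000000, refl=1.000000·-0.200000=-0.2000; V=0.000000+1.000000+-0.200000=0.8000
k=2 src: inc=-0.200000, refl=-0.200000·-1.000000=0.2000; V=1.000000+-0.200000+0.200000=1.0000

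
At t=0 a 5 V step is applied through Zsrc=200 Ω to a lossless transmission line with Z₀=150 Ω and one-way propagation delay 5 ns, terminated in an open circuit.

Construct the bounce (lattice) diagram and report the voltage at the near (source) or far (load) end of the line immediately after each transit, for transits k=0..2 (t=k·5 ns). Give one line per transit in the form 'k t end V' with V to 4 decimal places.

0 0 source 2.1429
1 5 load 4.2857
2 10 source 4.5918

Γ_L=1.000000, Γ_S=0.142857; launch V₁=5·150/350=2.142857
k=0 src: V=2.1429
k=1 load: inc=2.142857, refl=2.142857·1.000000=2.1429; V=0.000000+2.142857+2.142857=4.2857
k=2 src: inc=2.142857, refl=2.142857·0.142857=0.3061; V=2.142857+2.142857+0.306122=4.5918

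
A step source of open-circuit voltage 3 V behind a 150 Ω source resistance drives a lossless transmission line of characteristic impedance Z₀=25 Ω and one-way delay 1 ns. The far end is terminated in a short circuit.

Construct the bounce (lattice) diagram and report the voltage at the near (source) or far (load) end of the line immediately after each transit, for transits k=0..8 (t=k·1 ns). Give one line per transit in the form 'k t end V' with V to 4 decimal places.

Γ_L=-1.000000, Γ_S=0.714286; launch V₁=3·25/175=0.428571
k=0 src: V=0.4286
k=1 load: inc=0.428571, refl=0.428571·-1.000000=-0.4286; V=0.000000+0.428571+-0.428571=0.0000
k=2 src: inc=-0.428571, refl=-0.428571·0.714286=-0.3061; V=0.428571+-0.428571+-0.306122=-0.3061
k=3 load: inc=-0.306122, refl=-0.306122·-1.000000=0.3061; V=0.000000+-0.306122+0.306122=0.0000
k=4 src: inc=0.306122, refl=0.306122·0.714286=0.2187; V=-0.306122+0.306122+0.218659=0.2187
k=5 load: inc=0.218659, refl=0.218659·-1.000000=-0.2187; V=0.000000+0.218659+-0.218659=0.0000
k=6 src: inc=-0.218659, refl=-0.218659·0.714286=-0.1562; V=0.218659+-0.218659+-0.156185=-0.1562
k=7 load: inc=-0.156185, refl=-0.156185·-1.000000=0.1562; V=0.000000+-0.156185+0.156185=0.0000
k=8 src: inc=0.156185, refl=0.156185·0.714286=0.1116; V=-0.156185+0.156185+0.111561=0.1116

0 0 source 0.4286
1 1 load 0.0000
2 2 source -0.3061
3 3 load 0.0000
4 4 source 0.2187
5 5 load 0.0000
6 6 source -0.1562
7 7 load 0.0000
8 8 source 0.1116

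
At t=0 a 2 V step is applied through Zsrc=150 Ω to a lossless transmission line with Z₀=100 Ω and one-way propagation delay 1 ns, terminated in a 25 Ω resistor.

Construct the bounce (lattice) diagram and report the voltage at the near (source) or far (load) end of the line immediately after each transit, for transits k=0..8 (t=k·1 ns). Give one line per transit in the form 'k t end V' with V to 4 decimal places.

0 0 source 0.8000
1 1 load 0.3200
2 2 source 0.2240
3 3 load 0.2816
4 4 source 0.2931
5 5 load 0.2862
6 6 source 0.2848
7 7 load 0.2857
8 8 source 0.2858

Γ_L=-0.600000, Γ_S=0.200000; launch V₁=2·100/250=0.800000
k=0 src: V=0.8000
k=1 load: inc=0.800000, refl=0.800000·-0.600000=-0.4800; V=0.000000+0.800000+-0.480000=0.3200
k=2 src: inc=-0.480000, refl=-0.480000·0.200000=-0.0960; V=0.800000+-0.480000+-0.096000=0.2240
k=3 load: inc=-0.096000, refl=-0.096000·-0.600000=0.0576; V=0.320000+-0.096000+0.057600=0.2816
k=4 src: inc=0.057600, refl=0.057600·0.200000=0.0115; V=0.224000+0.057600+0.011520=0.2931
k=5 load: inc=0.011520, refl=0.011520·-0.600000=-0.0069; V=0.281600+0.011520+-0.006912=0.2862
k=6 src: inc=-0.006912, refl=-0.006912·0.200000=-0.0014; V=0.293120+-0.006912+-0.001382=0.2848
k=7 load: inc=-0.001382, refl=-0.001382·-0.600000=0.0008; V=0.286208+-0.001382+0.000829=0.2857
k=8 src: inc=0.000829, refl=0.000829·0.200000=0.0002; V=0.284826+0.000829+0.000166=0.2858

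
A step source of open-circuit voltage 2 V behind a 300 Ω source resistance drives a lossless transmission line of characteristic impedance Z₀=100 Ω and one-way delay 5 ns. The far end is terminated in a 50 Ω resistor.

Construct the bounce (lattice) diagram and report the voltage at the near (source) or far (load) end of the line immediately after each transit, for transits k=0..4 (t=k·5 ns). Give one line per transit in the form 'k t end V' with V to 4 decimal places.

Γ_L=-0.333333, Γ_S=0.500000; launch V₁=2·100/400=0.500000
k=0 src: V=0.5000
k=1 load: inc=0.500000, refl=0.500000·-0.333333=-0.1667; V=0.000000+0.500000+-0.166667=0.3333
k=2 src: inc=-0.166667, refl=-0.166667·0.500000=-0.0833; V=0.500000+-0.166667+-0.083333=0.2500
k=3 load: inc=-0.083333, refl=-0.083333·-0.333333=0.0278; V=0.333333+-0.083333+0.027778=0.2778
k=4 src: inc=0.027778, refl=0.027778·0.500000=0.0139; V=0.250000+0.027778+0.013889=0.2917

0 0 source 0.5000
1 5 load 0.3333
2 10 source 0.2500
3 15 load 0.2778
4 20 source 0.2917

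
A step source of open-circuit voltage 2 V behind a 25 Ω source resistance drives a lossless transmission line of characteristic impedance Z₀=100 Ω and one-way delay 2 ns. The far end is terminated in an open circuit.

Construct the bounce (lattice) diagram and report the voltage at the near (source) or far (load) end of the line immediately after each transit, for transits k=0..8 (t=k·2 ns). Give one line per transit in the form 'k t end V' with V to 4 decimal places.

0 0 source 1.6000
1 2 load 3.2000
2 4 source 2.2400
3 6 load 1.2800
4 8 source 1.8560
5 10 load 2.4320
6 12 source 2.0864
7 14 load 1.7408
8 16 source 1.9482

Γ_L=1.000000, Γ_S=-0.600000; launch V₁=2·100/125=1.600000
k=0 src: V=1.6000
k=1 load: inc=1.600000, refl=1.600000·1.000000=1.6000; V=0.000000+1.600000+1.600000=3.2000
k=2 src: inc=1.600000, refl=1.600000·-0.600000=-0.9600; V=1.600000+1.600000+-0.960000=2.2400
k=3 load: inc=-0.960000, refl=-0.960000·1.000000=-0.9600; V=3.200000+-0.960000+-0.960000=1.2800
k=4 src: inc=-0.960000, refl=-0.960000·-0.600000=0.5760; V=2.240000+-0.960000+0.576000=1.8560
k=5 load: inc=0.576000, refl=0.576000·1.000000=0.5760; V=1.280000+0.576000+0.576000=2.4320
k=6 src: inc=0.576000, refl=0.576000·-0.600000=-0.3456; V=1.856000+0.576000+-0.345600=2.0864
k=7 load: inc=-0.345600, refl=-0.345600·1.000000=-0.3456; V=2.432000+-0.345600+-0.345600=1.7408
k=8 src: inc=-0.345600, refl=-0.345600·-0.600000=0.2074; V=2.086400+-0.345600+0.207360=1.9482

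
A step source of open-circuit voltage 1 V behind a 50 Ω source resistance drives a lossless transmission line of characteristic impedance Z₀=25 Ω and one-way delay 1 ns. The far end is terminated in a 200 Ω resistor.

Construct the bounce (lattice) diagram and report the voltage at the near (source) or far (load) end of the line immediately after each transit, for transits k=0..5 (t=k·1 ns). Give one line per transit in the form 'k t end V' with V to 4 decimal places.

0 0 source 0.3333
1 1 load 0.5926
2 2 source 0.6790
3 3 load 0.7462
4 4 source 0.7686
5 5 load 0.7861

Γ_L=0.777778, Γ_S=0.333333; launch V₁=1·25/75=0.333333
k=0 src: V=0.3333
k=1 load: inc=0.333333, refl=0.333333·0.777778=0.2593; V=0.000000+0.333333+0.259259=0.5926
k=2 src: inc=0.259259, refl=0.259259·0.333333=0.0864; V=0.333333+0.259259+0.086420=0.6790
k=3 load: inc=0.086420, refl=0.086420·0.777778=0.0672; V=0.592593+0.086420+0.067215=0.7462
k=4 src: inc=0.067215, refl=0.067215·0.333333=0.0224; V=0.679012+0.067215+0.022405=0.7686
k=5 load: inc=0.022405, refl=0.022405·0.777778=0.0174; V=0.746228+0.022405+0.017426=0.7861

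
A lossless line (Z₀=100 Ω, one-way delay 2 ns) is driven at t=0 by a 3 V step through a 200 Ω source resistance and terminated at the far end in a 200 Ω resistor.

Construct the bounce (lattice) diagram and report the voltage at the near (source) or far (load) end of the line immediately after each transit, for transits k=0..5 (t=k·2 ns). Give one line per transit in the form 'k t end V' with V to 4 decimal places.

Γ_L=0.333333, Γ_S=0.333333; launch V₁=3·100/300=1.000000
k=0 src: V=1.0000
k=1 load: inc=1.000000, refl=1.000000·0.333333=0.3333; V=0.000000+1.000000+0.333333=1.3333
k=2 src: inc=0.333333, refl=0.333333·0.333333=0.1111; V=1.000000+0.333333+0.111111=1.4444
k=3 load: inc=0.111111, refl=0.111111·0.333333=0.0370; V=1.333333+0.111111+0.037037=1.4815
k=4 src: inc=0.037037, refl=0.037037·0.333333=0.0123; V=1.444444+0.037037+0.012346=1.4938
k=5 load: inc=0.012346, refl=0.012346·0.333333=0.0041; V=1.481481+0.012346+0.004115=1.4979

0 0 source 1.0000
1 2 load 1.3333
2 4 source 1.4444
3 6 load 1.4815
4 8 source 1.4938
5 10 load 1.4979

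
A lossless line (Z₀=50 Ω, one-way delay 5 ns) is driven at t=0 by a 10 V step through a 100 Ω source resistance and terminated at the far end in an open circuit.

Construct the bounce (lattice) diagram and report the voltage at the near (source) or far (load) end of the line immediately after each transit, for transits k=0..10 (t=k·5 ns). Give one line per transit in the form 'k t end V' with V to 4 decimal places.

0 0 source 3.3333
1 5 load 6.6667
2 10 source 7.7778
3 15 load 8.8889
4 20 source 9.2593
5 25 load 9.6296
6 30 source 9.7531
7 35 load 9.8765
8 40 source 9.9177
9 45 load 9.9588
10 50 source 9.9726

Γ_L=1.000000, Γ_S=0.333333; launch V₁=10·50/150=3.333333
k=0 src: V=3.3333
k=1 load: inc=3.333333, refl=3.333333·1.000000=3.3333; V=0.000000+3.333333+3.333333=6.6667
k=2 src: inc=3.333333, refl=3.333333·0.333333=1.1111; V=3.333333+3.333333+1.111111=7.7778
k=3 load: inc=1.111111, refl=1.111111·1.000000=1.1111; V=6.666667+1.111111+1.111111=8.8889
k=4 src: inc=1.111111, refl=1.111111·0.333333=0.3704; V=7.777778+1.111111+0.370370=9.2593
k=5 load: inc=0.370370, refl=0.370370·1.000000=0.3704; V=8.888889+0.370370+0.370370=9.6296
k=6 src: inc=0.370370, refl=0.370370·0.333333=0.1235; V=9.259259+0.370370+0.123457=9.7531
k=7 load: inc=0.123457, refl=0.123457·1.000000=0.1235; V=9.629630+0.123457+0.123457=9.8765
k=8 src: inc=0.123457, refl=0.123457·0.333333=0.0412; V=9.753086+0.123457+0.041152=9.9177
k=9 load: inc=0.041152, refl=0.041152·1.000000=0.0412; V=9.876543+0.041152+0.041152=9.9588
k=10 src: inc=0.041152, refl=0.041152·0.333333=0.0137; V=9.917695+0.041152+0.013717=9.9726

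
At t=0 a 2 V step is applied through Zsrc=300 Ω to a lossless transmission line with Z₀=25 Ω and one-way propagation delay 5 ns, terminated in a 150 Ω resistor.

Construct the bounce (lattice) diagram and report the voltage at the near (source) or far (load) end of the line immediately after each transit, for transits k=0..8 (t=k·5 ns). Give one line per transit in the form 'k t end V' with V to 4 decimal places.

Γ_L=0.714286, Γ_S=0.846154; launch V₁=2·25/325=0.153846
k=0 src: V=0.1538
k=1 load: inc=0.153846, refl=0.153846·0.714286=0.1099; V=0.000000+0.153846+0.109890=0.2637
k=2 src: inc=0.109890, refl=0.109890·0.846154=0.0930; V=0.153846+0.109890+0.092984=0.3567
k=3 load: inc=0.092984, refl=0.092984·0.714286=0.0664; V=0.263736+0.092984+0.066417=0.4231
k=4 src: inc=0.066417, refl=0.066417·0.846154=0.0562; V=0.356720+0.066417+0.056199=0.4793
k=5 load: inc=0.056199, refl=0.056199·0.714286=0.0401; V=0.423137+0.056199+0.040142=0.5195
k=6 src: inc=0.040142, refl=0.040142·0.846154=0.0340; V=0.479336+0.040142+0.033966=0.5534
k=7 load: inc=0.033966, refl=0.033966·0.714286=0.0243; V=0.519479+0.033966+0.024262=0.5777
k=8 src: inc=0.024262, refl=0.024262·0.846154=0.0205; V=0.553445+0.024262+0.020529=0.5982

0 0 source 0.1538
1 5 load 0.2637
2 10 source 0.3567
3 15 load 0.4231
4 20 source 0.4793
5 25 load 0.5195
6 30 source 0.5534
7 35 load 0.5777
8 40 source 0.5982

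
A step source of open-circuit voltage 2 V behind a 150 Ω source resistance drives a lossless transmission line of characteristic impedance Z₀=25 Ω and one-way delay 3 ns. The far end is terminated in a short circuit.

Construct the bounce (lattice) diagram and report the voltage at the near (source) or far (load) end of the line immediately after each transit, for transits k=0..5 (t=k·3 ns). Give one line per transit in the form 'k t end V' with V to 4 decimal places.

0 0 source 0.2857
1 3 load 0.0000
2 6 source -0.2041
3 9 load 0.0000
4 12 source 0.1458
5 15 load 0.0000

Γ_L=-1.000000, Γ_S=0.714286; launch V₁=2·25/175=0.285714
k=0 src: V=0.2857
k=1 load: inc=0.285714, refl=0.285714·-1.000000=-0.2857; V=0.000000+0.285714+-0.285714=0.0000
k=2 src: inc=-0.285714, refl=-0.285714·0.714286=-0.2041; V=0.285714+-0.285714+-0.204082=-0.2041
k=3 load: inc=-0.204082, refl=-0.204082·-1.000000=0.2041; V=0.000000+-0.204082+0.204082=0.0000
k=4 src: inc=0.204082, refl=0.204082·0.714286=0.1458; V=-0.204082+0.204082+0.145773=0.1458
k=5 load: inc=0.145773, refl=0.145773·-1.000000=-0.1458; V=0.000000+0.145773+-0.145773=0.0000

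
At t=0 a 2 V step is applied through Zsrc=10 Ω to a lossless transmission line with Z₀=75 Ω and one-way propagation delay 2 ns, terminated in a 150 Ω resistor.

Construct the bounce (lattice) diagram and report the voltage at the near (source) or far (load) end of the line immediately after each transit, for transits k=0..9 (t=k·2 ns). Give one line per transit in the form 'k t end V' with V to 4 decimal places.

Γ_L=0.333333, Γ_S=-0.764706; launch V₁=2·75/85=1.764706
k=0 src: V=1.7647
k=1 load: inc=1.764706, refl=1.764706·0.333333=0.5882; V=0.000000+1.764706+0.588235=2.3529
k=2 src: inc=0.588235, refl=0.588235·-0.764706=-0.4498; V=1.764706+0.588235+-0.449827=1.9031
k=3 load: inc=-0.449827, refl=-0.449827·0.333333=-0.1499; V=2.352941+-0.449827+-0.149942=1.7532
k=4 src: inc=-0.149942, refl=-0.149942·-0.764706=0.1147; V=1.903114+-0.149942+0.114662=1.8678
k=5 load: inc=0.114662, refl=0.114662·0.333333=0.0382; V=1.753172+0.114662+0.038221=1.9061
k=6 src: inc=0.038221, refl=0.038221·-0.764706=-0.0292; V=1.867834+0.038221+-0.029228=1.8768
k=7 load: inc=-0.029228, refl=-0.029228·0.333333=-0.0097; V=1.906054+-0.029228+-0.009743=1.8671
k=8 src: inc=-0.009743, refl=-0.009743·-0.764706=0.0075; V=1.876827+-0.009743+0.007450=1.8745
k=9 load: inc=0.007450, refl=0.007450·0.333333=0.0025; V=1.867084+0.007450+0.002483=1.8770

0 0 source 1.7647
1 2 load 2.3529
2 4 source 1.9031
3 6 load 1.7532
4 8 source 1.8678
5 10 load 1.9061
6 12 source 1.8768
7 14 load 1.8671
8 16 source 1.8745
9 18 load 1.8770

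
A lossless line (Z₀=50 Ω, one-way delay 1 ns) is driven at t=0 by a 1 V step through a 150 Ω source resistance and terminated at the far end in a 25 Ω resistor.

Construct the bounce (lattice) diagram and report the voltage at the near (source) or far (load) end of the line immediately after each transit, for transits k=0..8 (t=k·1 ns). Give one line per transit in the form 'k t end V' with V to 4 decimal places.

0 0 source 0.2500
1 1 load 0.1667
2 2 source 0.1250
3 3 load 0.1389
4 4 source 0.1458
5 5 load 0.1435
6 6 source 0.1424
7 7 load 0.1427
8 8 source 0.1429

Γ_L=-0.333333, Γ_S=0.500000; launch V₁=1·50/200=0.250000
k=0 src: V=0.2500
k=1 load: inc=0.250000, refl=0.250000·-0.333333=-0.0833; V=0.000000+0.250000+-0.083333=0.1667
k=2 src: inc=-0.083333, refl=-0.083333·0.500000=-0.0417; V=0.250000+-0.083333+-0.041667=0.1250
k=3 load: inc=-0.041667, refl=-0.041667·-0.333333=0.0139; V=0.166667+-0.041667+0.013889=0.1389
k=4 src: inc=0.013889, refl=0.013889·0.500000=0.0069; V=0.125000+0.013889+0.006944=0.1458
k=5 load: inc=0.006944, refl=0.006944·-0.333333=-0.0023; V=0.138889+0.006944+-0.002315=0.1435
k=6 src: inc=-0.002315, refl=-0.002315·0.500000=-0.0012; V=0.145833+-0.002315+-0.001157=0.1424
k=7 load: inc=-0.001157, refl=-0.001157·-0.333333=0.0004; V=0.143519+-0.001157+0.000386=0.1427
k=8 src: inc=0.000386, refl=0.000386·0.500000=0.0002; V=0.142361+0.000386+0.000193=0.1429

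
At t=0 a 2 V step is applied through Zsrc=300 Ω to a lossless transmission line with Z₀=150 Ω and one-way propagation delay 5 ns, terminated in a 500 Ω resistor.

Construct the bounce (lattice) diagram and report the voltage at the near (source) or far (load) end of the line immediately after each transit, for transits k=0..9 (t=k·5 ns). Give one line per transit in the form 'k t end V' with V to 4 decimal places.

0 0 source 0.6667
1 5 load 1.0256
2 10 source 1.1453
3 15 load 1.2097
4 20 source 1.2312
5 25 load 1.2428
6 30 source 1.2466
7 35 load 1.2487
8 40 source 1.2494
9 45 load 1.2498

Γ_L=0.538462, Γ_S=0.333333; launch V₁=2·150/450=0.666667
k=0 src: V=0.6667
k=1 load: inc=0.666667, refl=0.666667·0.538462=0.3590; V=0.000000+0.666667+0.358974=1.0256
k=2 src: inc=0.358974, refl=0.358974·0.333333=0.1197; V=0.666667+0.358974+0.119658=1.1453
k=3 load: inc=0.119658, refl=0.119658·0.538462=0.0644; V=1.025641+0.119658+0.064431=1.2097
k=4 src: inc=0.064431, refl=0.064431·0.333333=0.0215; V=1.145299+0.064431+0.021477=1.2312
k=5 load: inc=0.021477, refl=0.021477·0.538462=0.0116; V=1.209730+0.021477+0.011565=1.2428
k=6 src: inc=0.011565, refl=0.011565·0.333333=0.0039; V=1.231208+0.011565+0.003855=1.2466
k=7 load: inc=0.003855, refl=0.003855·0.538462=0.0021; V=1.242772+0.003855+0.002076=1.2487
k=8 src: inc=0.002076, refl=0.002076·0.333333=0.0007; V=1.246627+0.002076+0.000692=1.2494
k=9 load: inc=0.000692, refl=0.000692·0.538462=0.0004; V=1.248703+0.000692+0.000373=1.2498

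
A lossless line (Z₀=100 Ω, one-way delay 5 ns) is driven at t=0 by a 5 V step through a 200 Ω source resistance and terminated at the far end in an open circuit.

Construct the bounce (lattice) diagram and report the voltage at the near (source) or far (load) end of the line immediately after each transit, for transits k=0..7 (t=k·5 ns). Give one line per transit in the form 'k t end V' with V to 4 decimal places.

0 0 source 1.6667
1 5 load 3.3333
2 10 source 3.8889
3 15 load 4.4444
4 20 source 4.6296
5 25 load 4.8148
6 30 source 4.8765
7 35 load 4.9383

Γ_L=1.000000, Γ_S=0.333333; launch V₁=5·100/300=1.666667
k=0 src: V=1.6667
k=1 load: inc=1.666667, refl=1.666667·1.000000=1.6667; V=0.000000+1.666667+1.666667=3.3333
k=2 src: inc=1.666667, refl=1.666667·0.333333=0.5556; V=1.666667+1.666667+0.555556=3.8889
k=3 load: inc=0.555556, refl=0.555556·1.000000=0.5556; V=3.333333+0.555556+0.555556=4.4444
k=4 src: inc=0.555556, refl=0.555556·0.333333=0.1852; V=3.888889+0.555556+0.185185=4.6296
k=5 load: inc=0.185185, refl=0.185185·1.000000=0.1852; V=4.444444+0.185185+0.185185=4.8148
k=6 src: inc=0.185185, refl=0.185185·0.333333=0.0617; V=4.629630+0.185185+0.061728=4.8765
k=7 load: inc=0.061728, refl=0.061728·1.000000=0.0617; V=4.814815+0.061728+0.061728=4.9383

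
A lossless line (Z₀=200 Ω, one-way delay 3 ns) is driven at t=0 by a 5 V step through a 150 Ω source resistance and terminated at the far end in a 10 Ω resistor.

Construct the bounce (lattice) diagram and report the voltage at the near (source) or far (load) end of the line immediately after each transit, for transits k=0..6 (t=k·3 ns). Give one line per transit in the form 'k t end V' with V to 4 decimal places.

0 0 source 2.8571
1 3 load 0.2721
2 6 source 0.6414
3 9 load 0.3073
4 12 source 0.3550
5 15 load 0.3118
6 18 source 0.3180

Γ_L=-0.904762, Γ_S=-0.142857; launch V₁=5·200/350=2.857143
k=0 src: V=2.8571
k=1 load: inc=2.857143, refl=2.857143·-0.904762=-2.5850; V=0.000000+2.857143+-2.585034=0.2721
k=2 src: inc=-2.585034, refl=-2.585034·-0.142857=0.3693; V=2.857143+-2.585034+0.369291=0.6414
k=3 load: inc=0.369291, refl=0.369291·-0.904762=-0.3341; V=0.272109+0.369291+-0.334120=0.3073
k=4 src: inc=-0.334120, refl=-0.334120·-0.142857=0.0477; V=0.641399+-0.334120+0.047731=0.3550
k=5 load: inc=0.047731, refl=0.047731·-0.904762=-0.0432; V=0.307279+0.047731+-0.043186=0.3118
k=6 src: inc=-0.043186, refl=-0.043186·-0.142857=0.0062; V=0.355011+-0.043186+0.006169=0.3180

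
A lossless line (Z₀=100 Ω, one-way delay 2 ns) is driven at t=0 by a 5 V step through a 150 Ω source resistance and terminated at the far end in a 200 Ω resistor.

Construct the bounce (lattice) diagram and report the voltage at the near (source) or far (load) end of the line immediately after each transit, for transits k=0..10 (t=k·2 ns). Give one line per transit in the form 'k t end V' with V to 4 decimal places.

0 0 source 2.0000
1 2 load 2.6667
2 4 source 2.8000
3 6 load 2.8444
4 8 source 2.8533
5 10 load 2.8563
6 12 source 2.8569
7 14 load 2.8571
8 16 source 2.8571
9 18 load 2.8571
10 20 source 2.8571

Γ_L=0.333333, Γ_S=0.200000; launch V₁=5·100/250=2.000000
k=0 src: V=2.0000
k=1 load: inc=2.000000, refl=2.000000·0.333333=0.6667; V=0.000000+2.000000+0.666667=2.6667
k=2 src: inc=0.666667, refl=0.666667·0.200000=0.1333; V=2.000000+0.666667+0.133333=2.8000
k=3 load: inc=0.133333, refl=0.133333·0.333333=0.0444; V=2.666667+0.133333+0.044444=2.8444
k=4 src: inc=0.044444, refl=0.044444·0.200000=0.0089; V=2.800000+0.044444+0.008889=2.8533
k=5 load: inc=0.008889, refl=0.008889·0.333333=0.0030; V=2.844444+0.008889+0.002963=2.8563
k=6 src: inc=0.002963, refl=0.002963·0.200000=0.0006; V=2.853333+0.002963+0.000593=2.8569
k=7 load: inc=0.000593, refl=0.000593·0.333333=0.0002; V=2.856296+0.000593+0.000198=2.8571
k=8 src: inc=0.000198, refl=0.000198·0.200000=0.0000; V=2.856889+0.000198+0.000040=2.8571
k=9 load: inc=0.000040, refl=0.000040·0.333333=0.0000; V=2.857086+0.000040+0.000013=2.8571
k=10 src: inc=0.000013, refl=0.000013·0.200000=0.0000; V=2.857126+0.000013+0.000003=2.8571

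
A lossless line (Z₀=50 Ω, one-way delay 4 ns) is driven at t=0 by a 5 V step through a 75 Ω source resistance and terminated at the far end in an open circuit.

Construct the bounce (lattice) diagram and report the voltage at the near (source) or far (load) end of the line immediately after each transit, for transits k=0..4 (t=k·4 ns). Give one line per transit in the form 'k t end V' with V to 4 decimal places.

Γ_L=1.000000, Γ_S=0.200000; launch V₁=5·50/125=2.000000
k=0 src: V=2.0000
k=1 load: inc=2.000000, refl=2.000000·1.000000=2.0000; V=0.000000+2.000000+2.000000=4.0000
k=2 src: inc=2.000000, refl=2.000000·0.200000=0.4000; V=2.000000+2.000000+0.400000=4.4000
k=3 load: inc=0.400000, refl=0.400000·1.000000=0.4000; V=4.000000+0.400000+0.400000=4.8000
k=4 src: inc=0.400000, refl=0.400000·0.200000=0.0800; V=4.400000+0.400000+0.080000=4.8800

0 0 source 2.0000
1 4 load 4.0000
2 8 source 4.4000
3 12 load 4.8000
4 16 source 4.8800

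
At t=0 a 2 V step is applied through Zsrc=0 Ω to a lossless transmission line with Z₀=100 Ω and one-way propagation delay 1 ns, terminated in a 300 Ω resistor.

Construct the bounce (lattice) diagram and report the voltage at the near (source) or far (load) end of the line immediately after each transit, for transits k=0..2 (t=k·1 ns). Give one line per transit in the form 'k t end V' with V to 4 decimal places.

Γ_L=0.500000, Γ_S=-1.000000; launch V₁=2·100/100=2.000000
k=0 src: V=2.0000
k=1 load: inc=2.000000, refl=2.000000·0.500000=1.0000; V=0.000000+2.000000+1.000000=3.0000
k=2 src: inc=1.000000, refl=1.000000·-1.000000=-1.0000; V=2.000000+1.000000+-1.000000=2.0000

0 0 source 2.0000
1 1 load 3.0000
2 2 source 2.0000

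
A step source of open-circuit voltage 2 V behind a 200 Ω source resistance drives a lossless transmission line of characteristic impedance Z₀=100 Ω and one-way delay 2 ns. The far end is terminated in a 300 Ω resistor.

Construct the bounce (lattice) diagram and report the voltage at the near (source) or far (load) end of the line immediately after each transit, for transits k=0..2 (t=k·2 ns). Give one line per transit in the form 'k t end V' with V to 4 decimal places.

0 0 source 0.6667
1 2 load 1.0000
2 4 source 1.1111

Γ_L=0.500000, Γ_S=0.333333; launch V₁=2·100/300=0.666667
k=0 src: V=0.6667
k=1 load: inc=0.666667, refl=0.666667·0.500000=0.3333; V=0.000000+0.666667+0.333333=1.0000
k=2 src: inc=0.333333, refl=0.333333·0.333333=0.1111; V=0.666667+0.333333+0.111111=1.1111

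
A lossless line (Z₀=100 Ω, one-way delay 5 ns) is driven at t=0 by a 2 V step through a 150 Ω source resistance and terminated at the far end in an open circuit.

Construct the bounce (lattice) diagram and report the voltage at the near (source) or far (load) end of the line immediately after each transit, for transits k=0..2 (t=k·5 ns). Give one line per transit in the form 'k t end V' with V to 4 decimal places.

Γ_L=1.000000, Γ_S=0.200000; launch V₁=2·100/250=0.800000
k=0 src: V=0.8000
k=1 load: inc=0.800000, refl=0.800000·1.000000=0.8000; V=0.000000+0.800000+0.800000=1.6000
k=2 src: inc=0.800000, refl=0.800000·0.200000=0.1600; V=0.800000+0.800000+0.160000=1.7600

0 0 source 0.8000
1 5 load 1.6000
2 10 source 1.7600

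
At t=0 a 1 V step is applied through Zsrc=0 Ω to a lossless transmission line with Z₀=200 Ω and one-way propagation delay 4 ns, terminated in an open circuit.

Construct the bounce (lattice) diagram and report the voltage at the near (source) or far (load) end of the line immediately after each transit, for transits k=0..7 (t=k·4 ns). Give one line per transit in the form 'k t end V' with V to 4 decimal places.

Γ_L=1.000000, Γ_S=-1.000000; launch V₁=1·200/200=1.000000
k=0 src: V=1.0000
k=1 load: inc=1.000000, refl=1.000000·1.000000=1.0000; V=0.000000+1.000000+1.000000=2.0000
k=2 src: inc=1.000000, refl=1.000000·-1.000000=-1.0000; V=1.000000+1.000000+-1.000000=1.0000
k=3 load: inc=-1.000000, refl=-1.000000·1.000000=-1.0000; V=2.000000+-1.000000+-1.000000=0.0000
k=4 src: inc=-1.000000, refl=-1.000000·-1.000000=1.0000; V=1.000000+-1.000000+1.000000=1.0000
k=5 load: inc=1.000000, refl=1.000000·1.000000=1.0000; V=0.000000+1.000000+1.000000=2.0000
k=6 src: inc=1.000000, refl=1.000000·-1.000000=-1.0000; V=1.000000+1.000000+-1.000000=1.0000
k=7 load: inc=-1.000000, refl=-1.000000·1.000000=-1.0000; V=2.000000+-1.000000+-1.000000=0.0000

0 0 source 1.0000
1 4 load 2.0000
2 8 source 1.0000
3 12 load 0.0000
4 16 source 1.0000
5 20 load 2.0000
6 24 source 1.0000
7 28 load 0.0000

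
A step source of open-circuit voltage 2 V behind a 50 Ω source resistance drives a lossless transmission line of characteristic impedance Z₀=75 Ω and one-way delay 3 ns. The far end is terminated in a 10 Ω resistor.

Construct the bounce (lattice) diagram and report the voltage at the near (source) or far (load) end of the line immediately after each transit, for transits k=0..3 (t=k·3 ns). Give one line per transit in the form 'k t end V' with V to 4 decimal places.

Γ_L=-0.764706, Γ_S=-0.200000; launch V₁=2·75/125=1.200000
k=0 src: V=1.2000
k=1 load: inc=1.200000, refl=1.200000·-0.764706=-0.9176; V=0.000000+1.200000+-0.917647=0.2824
k=2 src: inc=-0.917647, refl=-0.917647·-0.200000=0.1835; V=1.200000+-0.917647+0.183529=0.4659
k=3 load: inc=0.183529, refl=0.183529·-0.764706=-0.1403; V=0.282353+0.183529+-0.140346=0.3255

0 0 source 1.2000
1 3 load 0.2824
2 6 source 0.4659
3 9 load 0.3255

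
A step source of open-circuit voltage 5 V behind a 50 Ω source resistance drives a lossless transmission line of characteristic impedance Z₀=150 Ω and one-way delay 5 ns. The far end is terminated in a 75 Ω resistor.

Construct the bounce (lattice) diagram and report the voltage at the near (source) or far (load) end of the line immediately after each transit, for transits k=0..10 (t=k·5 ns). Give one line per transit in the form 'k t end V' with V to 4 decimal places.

Γ_L=-0.333333, Γ_S=-0.500000; launch V₁=5·150/200=3.750000
k=0 src: V=3.7500
k=1 load: inc=3.750000, refl=3.750000·-0.333333=-1.2500; V=0.000000+3.750000+-1.250000=2.5000
k=2 src: inc=-1.250000, refl=-1.250000·-0.500000=0.6250; V=3.750000+-1.250000+0.625000=3.1250
k=3 load: inc=0.625000, refl=0.625000·-0.333333=-0.2083; V=2.500000+0.625000+-0.208333=2.9167
k=4 src: inc=-0.208333, refl=-0.208333·-0.500000=0.1042; V=3.125000+-0.208333+0.104167=3.0208
k=5 load: inc=0.104167, refl=0.104167·-0.333333=-0.0347; V=2.916667+0.104167+-0.034722=2.9861
k=6 src: inc=-0.034722, refl=-0.034722·-0.500000=0.0174; V=3.020833+-0.034722+0.017361=3.0035
k=7 load: inc=0.017361, refl=0.017361·-0.333333=-0.0058; V=2.986111+0.017361+-0.005787=2.9977
k=8 src: inc=-0.005787, refl=-0.005787·-0.500000=0.0029; V=3.003472+-0.005787+0.002894=3.0006
k=9 load: inc=0.002894, refl=0.002894·-0.333333=-0.0010; V=2.997685+0.002894+-0.000965=2.9996
k=10 src: inc=-0.000965, refl=-0.000965·-0.500000=0.0005; V=3.000579+-0.000965+0.000482=3.0001

0 0 source 3.7500
1 5 load 2.5000
2 10 source 3.1250
3 15 load 2.9167
4 20 source 3.0208
5 25 load 2.9861
6 30 source 3.0035
7 35 load 2.9977
8 40 source 3.0006
9 45 load 2.9996
10 50 source 3.0001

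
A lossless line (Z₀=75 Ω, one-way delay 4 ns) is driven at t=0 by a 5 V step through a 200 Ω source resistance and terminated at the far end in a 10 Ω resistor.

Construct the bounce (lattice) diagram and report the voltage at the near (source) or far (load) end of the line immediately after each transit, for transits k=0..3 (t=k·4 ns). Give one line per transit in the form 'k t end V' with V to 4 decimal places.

Γ_L=-0.764706, Γ_S=0.454545; launch V₁=5·75/275=1.363636
k=0 src: V=1.3636
k=1 load: inc=1.363636, refl=1.363636·-0.764706=-1.0428; V=0.000000+1.363636+-1.042781=0.3209
k=2 src: inc=-1.042781, refl=-1.042781·0.454545=-0.4740; V=1.363636+-1.042781+-0.473991=-0.1531
k=3 load: inc=-0.473991, refl=-0.473991·-0.764706=0.3625; V=0.320856+-0.473991+0.362464=0.2093

0 0 source 1.3636
1 4 load 0.3209
2 8 source -0.1531
3 12 load 0.2093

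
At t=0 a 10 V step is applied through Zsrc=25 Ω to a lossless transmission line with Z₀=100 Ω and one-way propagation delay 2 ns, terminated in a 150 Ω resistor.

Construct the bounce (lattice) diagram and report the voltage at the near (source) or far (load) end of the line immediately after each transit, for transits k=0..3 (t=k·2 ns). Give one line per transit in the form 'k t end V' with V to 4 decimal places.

Γ_L=0.200000, Γ_S=-0.600000; launch V₁=10·100/125=8.000000
k=0 src: V=8.0000
k=1 load: inc=8.000000, refl=8.000000·0.200000=1.6000; V=0.000000+8.000000+1.600000=9.6000
k=2 src: inc=1.600000, refl=1.600000·-0.600000=-0.9600; V=8.000000+1.600000+-0.960000=8.6400
k=3 load: inc=-0.960000, refl=-0.960000·0.200000=-0.1920; V=9.600000+-0.960000+-0.192000=8.4480

0 0 source 8.0000
1 2 load 9.6000
2 4 source 8.6400
3 6 load 8.4480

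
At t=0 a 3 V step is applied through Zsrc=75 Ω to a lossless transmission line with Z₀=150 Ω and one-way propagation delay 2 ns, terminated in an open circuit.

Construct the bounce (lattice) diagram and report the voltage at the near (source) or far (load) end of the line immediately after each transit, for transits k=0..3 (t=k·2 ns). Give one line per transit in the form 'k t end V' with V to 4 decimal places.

Γ_L=1.000000, Γ_S=-0.333333; launch V₁=3·150/225=2.000000
k=0 src: V=2.0000
k=1 load: inc=2.000000, refl=2.000000·1.000000=2.0000; V=0.000000+2.000000+2.000000=4.0000
k=2 src: inc=2.000000, refl=2.000000·-0.333333=-0.6667; V=2.000000+2.000000+-0.666667=3.3333
k=3 load: inc=-0.666667, refl=-0.666667·1.000000=-0.6667; V=4.000000+-0.666667+-0.666667=2.6667

0 0 source 2.0000
1 2 load 4.0000
2 4 source 3.3333
3 6 load 2.6667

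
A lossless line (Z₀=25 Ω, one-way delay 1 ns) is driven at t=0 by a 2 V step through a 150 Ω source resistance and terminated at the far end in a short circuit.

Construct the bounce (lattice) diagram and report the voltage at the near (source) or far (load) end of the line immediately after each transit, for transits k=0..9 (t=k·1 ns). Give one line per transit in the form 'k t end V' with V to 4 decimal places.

0 0 source 0.2857
1 1 load 0.0000
2 2 source -0.2041
3 3 load 0.0000
4 4 source 0.1458
5 5 load 0.0000
6 6 source -0.1041
7 7 load 0.0000
8 8 source 0.0744
9 9 load 0.0000

Γ_L=-1.000000, Γ_S=0.714286; launch V₁=2·25/175=0.285714
k=0 src: V=0.2857
k=1 load: inc=0.285714, refl=0.285714·-1.000000=-0.2857; V=0.000000+0.285714+-0.285714=0.0000
k=2 src: inc=-0.285714, refl=-0.285714·0.714286=-0.2041; V=0.285714+-0.285714+-0.204082=-0.2041
k=3 load: inc=-0.204082, refl=-0.204082·-1.000000=0.2041; V=0.000000+-0.204082+0.204082=0.0000
k=4 src: inc=0.204082, refl=0.204082·0.714286=0.1458; V=-0.204082+0.204082+0.145773=0.1458
k=5 load: inc=0.145773, refl=0.145773·-1.000000=-0.1458; V=0.000000+0.145773+-0.145773=0.0000
k=6 src: inc=-0.145773, refl=-0.145773·0.714286=-0.1041; V=0.145773+-0.145773+-0.104123=-0.1041
k=7 load: inc=-0.104123, refl=-0.104123·-1.000000=0.1041; V=0.000000+-0.104123+0.104123=0.0000
k=8 src: inc=0.104123, refl=0.104123·0.714286=0.0744; V=-0.104123+0.104123+0.074374=0.0744
k=9 load: inc=0.074374, refl=0.074374·-1.000000=-0.0744; V=0.000000+0.074374+-0.074374=0.0000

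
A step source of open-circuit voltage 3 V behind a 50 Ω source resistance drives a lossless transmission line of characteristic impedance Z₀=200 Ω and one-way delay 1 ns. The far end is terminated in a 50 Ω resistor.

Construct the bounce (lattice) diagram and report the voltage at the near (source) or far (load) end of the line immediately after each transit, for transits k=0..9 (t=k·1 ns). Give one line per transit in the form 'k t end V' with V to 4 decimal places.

0 0 source 2.4000
1 1 load 0.9600
2 2 source 1.8240
3 3 load 1.3056
4 4 source 1.6166
5 5 load 1.4300
6 6 source 1.5420
7 7 load 1.4748
8 8 source 1.5151
9 9 load 1.4909

Γ_L=-0.600000, Γ_S=-0.600000; launch V₁=3·200/250=2.400000
k=0 src: V=2.4000
k=1 load: inc=2.400000, refl=2.400000·-0.600000=-1.4400; V=0.000000+2.400000+-1.440000=0.9600
k=2 src: inc=-1.440000, refl=-1.440000·-0.600000=0.8640; V=2.400000+-1.440000+0.864000=1.8240
k=3 load: inc=0.864000, refl=0.864000·-0.600000=-0.5184; V=0.960000+0.864000+-0.518400=1.3056
k=4 src: inc=-0.518400, refl=-0.518400·-0.600000=0.3110; V=1.824000+-0.518400+0.311040=1.6166
k=5 load: inc=0.311040, refl=0.311040·-0.600000=-0.1866; V=1.305600+0.311040+-0.186624=1.4300
k=6 src: inc=-0.186624, refl=-0.186624·-0.600000=0.1120; V=1.616640+-0.186624+0.111974=1.5420
k=7 load: inc=0.111974, refl=0.111974·-0.600000=-0.0672; V=1.430016+0.111974+-0.067185=1.4748
k=8 src: inc=-0.067185, refl=-0.067185·-0.600000=0.0403; V=1.541990+-0.067185+0.040311=1.5151
k=9 load: inc=0.040311, refl=0.040311·-0.600000=-0.0242; V=1.474806+0.040311+-0.024186=1.4909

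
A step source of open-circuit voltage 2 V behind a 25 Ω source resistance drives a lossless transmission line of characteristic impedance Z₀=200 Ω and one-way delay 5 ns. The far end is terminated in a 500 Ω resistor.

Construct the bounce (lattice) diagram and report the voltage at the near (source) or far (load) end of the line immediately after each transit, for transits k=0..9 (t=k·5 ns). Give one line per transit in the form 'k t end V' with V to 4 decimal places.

Γ_L=0.428571, Γ_S=-0.777778; launch V₁=2·200/225=1.777778
k=0 src: V=1.7778
k=1 load: inc=1.777778, refl=1.777778·0.428571=0.7619; V=0.000000+1.777778+0.761905=2.5397
k=2 src: inc=0.761905, refl=0.761905·-0.777778=-0.5926; V=1.777778+0.761905+-0.592593=1.9471
k=3 load: inc=-0.592593, refl=-0.592593·0.428571=-0.2540; V=2.539683+-0.592593+-0.253968=1.6931
k=4 src: inc=-0.253968, refl=-0.253968·-0.777778=0.1975; V=1.947090+-0.253968+0.197531=1.8907
k=5 load: inc=0.197531, refl=0.197531·0.428571=0.0847; V=1.693122+0.197531+0.084656=1.9753
k=6 src: inc=0.084656, refl=0.084656·-0.777778=-0.0658; V=1.890653+0.084656+-0.065844=1.9095
k=7 load: inc=-0.065844, refl=-0.065844·0.428571=-0.0282; V=1.975309+-0.065844+-0.028219=1.8812
k=8 src: inc=-0.028219, refl=-0.028219·-0.777778=0.0219; V=1.909465+-0.028219+0.021948=1.9032
k=9 load: inc=0.021948, refl=0.021948·0.428571=0.0094; V=1.881246+0.021948+0.009406=1.9126

0 0 source 1.7778
1 5 load 2.5397
2 10 source 1.9471
3 15 load 1.6931
4 20 source 1.8907
5 25 load 1.9753
6 30 source 1.9095
7 35 load 1.8812
8 40 source 1.9032
9 45 load 1.9126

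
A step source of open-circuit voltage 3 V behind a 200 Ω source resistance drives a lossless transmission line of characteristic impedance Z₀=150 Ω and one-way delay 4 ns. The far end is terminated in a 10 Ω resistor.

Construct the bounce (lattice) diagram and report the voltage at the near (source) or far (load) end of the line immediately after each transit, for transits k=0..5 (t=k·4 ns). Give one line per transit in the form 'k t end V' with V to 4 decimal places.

0 0 source 1.2857
1 4 load 0.1607
2 8 source 0.0000
3 12 load 0.1406
4 16 source 0.1607
5 20 load 0.1431

Γ_L=-0.875000, Γ_S=0.142857; launch V₁=3·150/350=1.285714
k=0 src: V=1.2857
k=1 load: inc=1.285714, refl=1.285714·-0.875000=-1.1250; V=0.000000+1.285714+-1.125000=0.1607
k=2 src: inc=-1.125000, refl=-1.125000·0.142857=-0.1607; V=1.285714+-1.125000+-0.160714=0.0000
k=3 load: inc=-0.160714, refl=-0.160714·-0.875000=0.1406; V=0.160714+-0.160714+0.140625=0.1406
k=4 src: inc=0.140625, refl=0.140625·0.142857=0.0201; V=0.000000+0.140625+0.020089=0.1607
k=5 load: inc=0.020089, refl=0.020089·-0.875000=-0.0176; V=0.140625+0.020089+-0.017578=0.1431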